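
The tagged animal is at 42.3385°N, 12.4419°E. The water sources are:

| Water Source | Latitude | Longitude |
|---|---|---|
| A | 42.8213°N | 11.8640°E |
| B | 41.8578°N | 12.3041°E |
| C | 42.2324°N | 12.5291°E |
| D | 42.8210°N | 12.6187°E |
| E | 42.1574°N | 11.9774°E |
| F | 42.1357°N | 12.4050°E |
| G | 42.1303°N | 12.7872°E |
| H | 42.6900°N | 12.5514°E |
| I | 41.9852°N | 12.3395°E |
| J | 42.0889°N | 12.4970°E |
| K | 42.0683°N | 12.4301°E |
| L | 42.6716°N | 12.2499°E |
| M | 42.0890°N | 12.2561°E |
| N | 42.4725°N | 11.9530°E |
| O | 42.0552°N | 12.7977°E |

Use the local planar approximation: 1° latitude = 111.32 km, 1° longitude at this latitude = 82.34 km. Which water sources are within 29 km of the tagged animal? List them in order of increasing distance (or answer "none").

C, F, J

Distances from 42.3385°N, 12.4419°E:
A: 71.7832 km
B: 54.7012 km
C: 13.8222 km
D: 55.6498 km
E: 43.2349 km
F: 22.7792 km
G: 36.6817 km
H: 40.1543 km
I: 40.2230 km
J: 28.1534 km
K: 30.0944 km
L: 40.3102 km
M: 31.7091 km
N: 42.9309 km
O: 43.0450 km
Threshold 29 km: C (13.8222 km), F (22.7792 km), J (28.1534 km) are within range.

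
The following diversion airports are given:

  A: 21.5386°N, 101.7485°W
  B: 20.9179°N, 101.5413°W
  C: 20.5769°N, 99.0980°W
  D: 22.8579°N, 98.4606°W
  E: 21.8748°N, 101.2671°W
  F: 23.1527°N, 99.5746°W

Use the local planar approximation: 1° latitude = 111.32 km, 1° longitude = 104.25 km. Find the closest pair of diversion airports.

Pairwise distances:
A–B: 72.3940 km
A–C: 296.3290 km
A–D: 372.9022 km
A–E: 62.6045 km
A–F: 289.2166 km
B–C: 257.5271 km
B–D: 387.0203 km
B–E: 110.2909 km
B–F: 322.3773 km
C–D: 262.4715 km
C–E: 268.3455 km
C–F: 291.0109 km
D–E: 312.3756 km
D–F: 120.6822 km
E–F: 226.6471 km
Closest pair: A–E at 62.6045 km.

A and E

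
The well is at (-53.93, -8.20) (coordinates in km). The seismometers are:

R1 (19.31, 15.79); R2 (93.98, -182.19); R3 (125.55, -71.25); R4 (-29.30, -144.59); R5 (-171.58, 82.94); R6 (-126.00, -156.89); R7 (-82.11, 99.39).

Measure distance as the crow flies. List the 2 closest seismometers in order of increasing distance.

Distances from (-53.93, -8.20):
R1: 77.07 km
R2: 228.36 km
R3: 190.23 km
R4: 138.60 km
R5: 148.82 km
R6: 165.24 km
R7: 111.22 km
Sorted: R1 (77.07 km) < R7 (111.22 km) < R4 (138.60 km) < R5 (148.82 km) < …

R1, R7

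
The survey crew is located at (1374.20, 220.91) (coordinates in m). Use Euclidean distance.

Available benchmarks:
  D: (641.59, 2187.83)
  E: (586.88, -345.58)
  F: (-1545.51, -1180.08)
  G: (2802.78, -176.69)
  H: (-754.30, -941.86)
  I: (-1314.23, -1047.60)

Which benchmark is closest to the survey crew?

E

Distances from (1374.20, 220.91):
D: 2098.93 m
E: 969.94 m
F: 3238.44 m
G: 1482.88 m
H: 2425.40 m
I: 2972.67 m
Minimum: E at 969.94 m.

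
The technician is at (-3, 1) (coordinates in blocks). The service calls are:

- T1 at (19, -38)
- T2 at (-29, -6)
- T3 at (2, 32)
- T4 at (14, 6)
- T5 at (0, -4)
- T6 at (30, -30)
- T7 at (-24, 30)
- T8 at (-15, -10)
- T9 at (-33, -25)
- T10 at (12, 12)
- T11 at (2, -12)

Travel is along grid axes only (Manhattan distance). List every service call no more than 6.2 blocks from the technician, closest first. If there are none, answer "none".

Distances from (-3, 1):
T1: |22| + |-39| = 22 + 39 = 61 blocks
T2: |-26| + |-7| = 26 + 7 = 33 blocks
T3: |5| + |31| = 5 + 31 = 36 blocks
T4: |17| + |5| = 17 + 5 = 22 blocks
T5: |3| + |-5| = 3 + 5 = 8 blocks
T6: |33| + |-31| = 33 + 31 = 64 blocks
T7: |-21| + |29| = 21 + 29 = 50 blocks
T8: |-12| + |-11| = 12 + 11 = 23 blocks
T9: |-30| + |-26| = 30 + 26 = 56 blocks
T10: |15| + |11| = 15 + 11 = 26 blocks
T11: |5| + |-13| = 5 + 13 = 18 blocks
Threshold 6.2 blocks: none within range.

none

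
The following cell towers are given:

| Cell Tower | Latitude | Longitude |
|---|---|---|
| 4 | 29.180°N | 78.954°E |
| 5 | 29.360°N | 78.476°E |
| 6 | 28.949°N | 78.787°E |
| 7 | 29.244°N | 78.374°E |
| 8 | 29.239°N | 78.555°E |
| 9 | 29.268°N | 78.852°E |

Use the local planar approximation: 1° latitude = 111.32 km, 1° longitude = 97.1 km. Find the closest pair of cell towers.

Pairwise distances:
4–5: 50.554 km
4–6: 30.401 km
4–7: 56.767 km
4–8: 39.296 km
4–9: 13.930 km
5–6: 54.820 km
5–7: 16.274 km
5–8: 15.501 km
5–9: 37.919 km
6–7: 51.833 km
6–8: 39.366 km
6–9: 36.068 km
7–8: 17.584 km
7–9: 46.491 km
8–9: 29.019 km
Closest pair: 4–9 at 13.930 km.

4 and 9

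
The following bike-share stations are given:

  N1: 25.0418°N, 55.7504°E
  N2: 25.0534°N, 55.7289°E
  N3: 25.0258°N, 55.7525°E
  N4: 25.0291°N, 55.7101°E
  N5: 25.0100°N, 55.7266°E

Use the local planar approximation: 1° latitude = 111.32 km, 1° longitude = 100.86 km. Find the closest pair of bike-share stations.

N1 and N3

Pairwise distances:
N1–N2: 2.5239 km
N1–N3: 1.7937 km
N1–N4: 4.3035 km
N1–N5: 4.2771 km
N2–N3: 3.8866 km
N2–N4: 3.3035 km
N2–N5: 4.8369 km
N3–N4: 4.2922 km
N3–N5: 3.1492 km
N4–N5: 2.7001 km
Closest pair: N1–N3 at 1.7937 km.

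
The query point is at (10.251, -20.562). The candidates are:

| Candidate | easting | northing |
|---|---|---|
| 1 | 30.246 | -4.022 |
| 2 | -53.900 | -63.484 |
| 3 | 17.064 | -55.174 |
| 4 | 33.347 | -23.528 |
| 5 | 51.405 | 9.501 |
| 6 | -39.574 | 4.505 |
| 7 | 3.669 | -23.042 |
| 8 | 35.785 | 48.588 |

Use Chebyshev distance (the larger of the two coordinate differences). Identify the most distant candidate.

8

Distances from (10.251, -20.562):
1: 19.995
2: 64.151
3: 34.612
4: 23.096
5: 41.154
6: 49.825
7: 6.582
8: 69.150
Maximum: 8 at 69.150.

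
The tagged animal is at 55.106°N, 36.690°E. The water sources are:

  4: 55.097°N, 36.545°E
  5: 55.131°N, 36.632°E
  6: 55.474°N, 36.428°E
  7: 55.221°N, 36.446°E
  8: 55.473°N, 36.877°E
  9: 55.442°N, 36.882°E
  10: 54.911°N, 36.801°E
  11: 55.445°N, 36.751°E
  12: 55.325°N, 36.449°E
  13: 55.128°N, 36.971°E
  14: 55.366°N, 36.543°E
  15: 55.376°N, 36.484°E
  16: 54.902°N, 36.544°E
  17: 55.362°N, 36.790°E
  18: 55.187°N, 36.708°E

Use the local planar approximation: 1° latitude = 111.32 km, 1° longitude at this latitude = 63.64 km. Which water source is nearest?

5

Distances from 55.106°N, 36.690°E:
4: 9.282 km
5: 4.623 km
6: 44.229 km
7: 20.125 km
8: 42.552 km
9: 39.349 km
10: 22.828 km
11: 37.937 km
12: 28.802 km
13: 18.050 km
14: 30.418 km
15: 32.791 km
16: 24.537 km
17: 29.200 km
18: 9.089 km
Minimum: 5 at 4.623 km.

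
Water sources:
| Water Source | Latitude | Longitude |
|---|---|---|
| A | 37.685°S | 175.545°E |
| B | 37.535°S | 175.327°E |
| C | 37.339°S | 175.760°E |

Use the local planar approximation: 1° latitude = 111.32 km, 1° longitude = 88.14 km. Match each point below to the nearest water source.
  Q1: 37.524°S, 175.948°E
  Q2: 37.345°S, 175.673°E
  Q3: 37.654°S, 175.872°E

Q1 at 37.524°S, 175.948°E:
  A: 39.786 km
  B: 54.749 km
  C: 26.433 km
  → nearest: C (26.433 km)
Q2 at 37.345°S, 175.673°E:
  A: 39.494 km
  B: 37.113 km
  C: 7.697 km
  → nearest: C (7.697 km)
Q3 at 37.654°S, 175.872°E:
  A: 29.028 km
  B: 49.829 km
  C: 36.429 km
  → nearest: A (29.028 km)

Q1→C; Q2→C; Q3→A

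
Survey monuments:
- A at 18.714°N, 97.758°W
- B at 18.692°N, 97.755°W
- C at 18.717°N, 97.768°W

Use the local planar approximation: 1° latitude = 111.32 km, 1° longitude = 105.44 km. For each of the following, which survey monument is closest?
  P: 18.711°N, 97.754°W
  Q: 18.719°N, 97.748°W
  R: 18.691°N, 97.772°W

P at 18.711°N, 97.754°W:
  A: √((0.003·111.32)² + (-0.004·105.44)²) = √(0.11153 + 0.17788) = 0.538 km
  B: √((-0.019·111.32)² + (-0.001·105.44)²) = √(4.47356 + 0.01112) = 2.118 km
  C: √((0.006·111.32)² + (-0.014·105.44)²) = √(0.44612 + 2.17905) = 1.620 km
  → nearest: A (0.538 km)
Q at 18.719°N, 97.748°W:
  A: √((-0.005·111.32)² + (-0.010·105.44)²) = √(0.30980 + 1.11176) = 1.192 km
  B: √((-0.027·111.32)² + (-0.007·105.44)²) = √(9.03387 + 0.54476) = 3.095 km
  C: √((-0.002·111.32)² + (-0.020·105.44)²) = √(0.04957 + 4.44704) = 2.121 km
  → nearest: A (1.192 km)
R at 18.691°N, 97.772°W:
  A: √((0.023·111.32)² + (0.014·105.44)²) = √(6.55544 + 2.17905) = 2.955 km
  B: √((0.001·111.32)² + (0.017·105.44)²) = √(0.01239 + 3.21298) = 1.796 km
  C: √((0.026·111.32)² + (0.004·105.44)²) = √(8.37709 + 0.17788) = 2.925 km
  → nearest: B (1.796 km)

P→A; Q→A; R→B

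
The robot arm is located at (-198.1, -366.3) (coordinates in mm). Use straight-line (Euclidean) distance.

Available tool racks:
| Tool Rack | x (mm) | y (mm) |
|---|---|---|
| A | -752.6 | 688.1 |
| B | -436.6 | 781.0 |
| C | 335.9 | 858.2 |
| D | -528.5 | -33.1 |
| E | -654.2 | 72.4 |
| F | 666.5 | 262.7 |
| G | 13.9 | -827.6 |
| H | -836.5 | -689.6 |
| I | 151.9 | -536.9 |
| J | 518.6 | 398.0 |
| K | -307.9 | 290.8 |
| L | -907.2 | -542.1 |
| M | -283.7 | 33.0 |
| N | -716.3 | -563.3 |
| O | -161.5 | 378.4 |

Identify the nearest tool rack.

Distances from (-198.1, -366.3):
A: √((-554.5)² + (1054.4)²) = √(307470.250 + 1111759.360) = 1191.3 mm
B: √((-238.5)² + (1147.3)²) = √(56882.250 + 1316297.290) = 1171.8 mm
C: √((534.0)² + (1224.5)²) = √(285156.000 + 1499400.250) = 1335.9 mm
D: √((-330.4)² + (333.2)²) = √(109164.160 + 111022.240) = 469.2 mm
E: √((-456.1)² + (438.7)²) = √(208027.210 + 192457.690) = 632.8 mm
F: √((864.6)² + (629.0)²) = √(747533.160 + 395641.000) = 1069.2 mm
G: √((212.0)² + (-461.3)²) = √(44944.000 + 212797.690) = 507.7 mm
H: √((-638.4)² + (-323.3)²) = √(407554.560 + 104522.890) = 715.6 mm
I: √((350.0)² + (-170.6)²) = √(122500.000 + 29104.360) = 389.4 mm
J: √((716.7)² + (764.3)²) = √(513658.890 + 584154.490) = 1047.8 mm
K: √((-109.8)² + (657.1)²) = √(12056.040 + 431780.410) = 666.2 mm
L: √((-709.1)² + (-175.8)²) = √(502822.810 + 30905.640) = 730.6 mm
M: √((-85.6)² + (399.3)²) = √(7327.360 + 159440.490) = 408.4 mm
N: √((-518.2)² + (-197.0)²) = √(268531.240 + 38809.000) = 554.4 mm
O: √((36.6)² + (744.7)²) = √(1339.560 + 554578.090) = 745.6 mm
Minimum: I at 389.4 mm.

I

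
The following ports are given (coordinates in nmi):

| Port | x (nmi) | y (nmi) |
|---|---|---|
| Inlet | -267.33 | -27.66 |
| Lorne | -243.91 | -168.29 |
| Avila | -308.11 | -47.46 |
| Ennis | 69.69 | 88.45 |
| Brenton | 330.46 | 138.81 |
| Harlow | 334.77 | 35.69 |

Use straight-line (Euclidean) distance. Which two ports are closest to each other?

Inlet and Avila

Pairwise distances:
Inlet–Avila: √((-40.78)² + (-19.80)²) = √(1663.0084 + 392.0400) = 45.33 nmi
Brenton–Harlow: √((4.31)² + (-103.12)²) = √(18.5761 + 10633.7344) = 103.21 nmi
Lorne–Avila: √((-64.20)² + (120.83)²) = √(4121.6400 + 14599.8889) = 136.83 nmi
Inlet–Lorne: √((23.42)² + (-140.63)²) = √(548.4964 + 19776.7969) = 142.57 nmi
Ennis–Brenton: √((260.77)² + (50.36)²) = √(68000.9929 + 2536.1296) = 265.59 nmi
Ennis–Harlow: √((265.08)² + (-52.76)²) = √(70267.4064 + 2783.6176) = 270.28 nmi
Inlet–Ennis: √((337.02)² + (116.11)²) = √(113582.4804 + 13481.5321) = 356.46 nmi
Avila–Ennis: √((377.80)² + (135.91)²) = √(142732.8400 + 18471.5281) = 401.50 nmi
Lorne–Ennis: √((313.60)² + (256.74)²) = √(98344.9600 + 65915.4276) = 405.29 nmi
Inlet–Harlow: √((602.10)² + (63.35)²) = √(362524.4100 + 4013.2225) = 605.42 nmi
Lorne–Harlow: √((578.68)² + (203.98)²) = √(334870.5424 + 41607.8404) = 613.58 nmi
Inlet–Brenton: √((597.79)² + (166.47)²) = √(357352.8841 + 27712.2609) = 620.54 nmi
Avila–Harlow: √((642.88)² + (83.15)²) = √(413294.6944 + 6913.9225) = 648.24 nmi
Lorne–Brenton: √((574.37)² + (307.10)²) = √(329900.8969 + 94310.4100) = 651.32 nmi
Avila–Brenton: √((638.57)² + (186.27)²) = √(407771.6449 + 34696.5129) = 665.18 nmi
Closest pair: Inlet–Avila at 45.33 nmi.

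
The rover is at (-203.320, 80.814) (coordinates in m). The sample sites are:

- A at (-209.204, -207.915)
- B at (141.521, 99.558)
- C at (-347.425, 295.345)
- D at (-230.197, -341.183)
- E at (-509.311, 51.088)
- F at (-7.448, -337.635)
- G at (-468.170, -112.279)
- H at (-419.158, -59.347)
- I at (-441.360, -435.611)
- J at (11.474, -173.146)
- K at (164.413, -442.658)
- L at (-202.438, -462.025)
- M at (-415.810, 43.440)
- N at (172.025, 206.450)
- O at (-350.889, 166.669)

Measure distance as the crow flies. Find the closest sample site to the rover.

O

Distances from (-203.320, 80.814):
A: √((-5.884)² + (-288.729)²) = √(34.62146 + 83364.43544) = 288.789 m
B: √((344.841)² + (18.744)²) = √(118915.31528 + 351.33754) = 345.350 m
C: √((-144.105)² + (214.531)²) = √(20766.25103 + 46023.54996) = 258.437 m
D: √((-26.877)² + (-421.997)²) = √(722.37313 + 178081.46801) = 422.852 m
E: √((-305.991)² + (-29.726)²) = √(93630.49208 + 883.63508) = 307.431 m
F: √((195.872)² + (-418.449)²) = √(38365.84038 + 175099.56560) = 462.023 m
G: √((-264.850)² + (-193.093)²) = √(70145.52250 + 37284.90665) = 327.766 m
H: √((-215.838)² + (-140.161)²) = √(46586.04224 + 19645.10592) = 257.354 m
I: √((-238.040)² + (-516.425)²) = √(56663.04160 + 266694.78062) = 568.646 m
J: √((214.794)² + (-253.960)²) = √(46136.46244 + 64495.68160) = 332.614 m
K: √((367.733)² + (-523.472)²) = √(135227.55929 + 274022.93478) = 639.727 m
L: √((0.882)² + (-542.839)²) = √(0.77792 + 294674.17992) = 542.840 m
M: √((-212.490)² + (-37.374)²) = √(45152.00010 + 1396.81588) = 215.752 m
N: √((375.345)² + (125.636)²) = √(140883.86903 + 15784.40450) = 395.813 m
O: √((-147.569)² + (85.855)²) = √(21776.60976 + 7371.08103) = 170.727 m
Minimum: O at 170.727 m.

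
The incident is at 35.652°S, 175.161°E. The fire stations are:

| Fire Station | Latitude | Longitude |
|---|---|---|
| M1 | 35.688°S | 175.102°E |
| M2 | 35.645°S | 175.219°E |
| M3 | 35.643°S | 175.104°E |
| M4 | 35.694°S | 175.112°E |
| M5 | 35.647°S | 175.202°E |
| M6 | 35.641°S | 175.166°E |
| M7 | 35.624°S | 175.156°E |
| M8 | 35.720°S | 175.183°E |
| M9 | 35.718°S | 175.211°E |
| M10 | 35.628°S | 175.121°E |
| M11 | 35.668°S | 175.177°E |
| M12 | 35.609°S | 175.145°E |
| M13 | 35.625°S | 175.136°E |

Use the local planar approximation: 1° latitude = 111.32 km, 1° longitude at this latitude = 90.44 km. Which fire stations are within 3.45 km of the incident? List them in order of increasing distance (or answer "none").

Distances from 35.652°S, 175.161°E:
M1: 6.673 km
M2: 5.303 km
M3: 5.252 km
M4: 6.442 km
M5: 3.750 km
M6: 1.305 km
M7: 3.150 km
M8: 7.827 km
M9: 8.627 km
M10: 4.497 km
M11: 2.295 km
M12: 5.001 km
M13: 3.761 km
Threshold 3.45 km: M6 (1.305 km), M11 (2.295 km), M7 (3.150 km) are within range.

M6, M11, M7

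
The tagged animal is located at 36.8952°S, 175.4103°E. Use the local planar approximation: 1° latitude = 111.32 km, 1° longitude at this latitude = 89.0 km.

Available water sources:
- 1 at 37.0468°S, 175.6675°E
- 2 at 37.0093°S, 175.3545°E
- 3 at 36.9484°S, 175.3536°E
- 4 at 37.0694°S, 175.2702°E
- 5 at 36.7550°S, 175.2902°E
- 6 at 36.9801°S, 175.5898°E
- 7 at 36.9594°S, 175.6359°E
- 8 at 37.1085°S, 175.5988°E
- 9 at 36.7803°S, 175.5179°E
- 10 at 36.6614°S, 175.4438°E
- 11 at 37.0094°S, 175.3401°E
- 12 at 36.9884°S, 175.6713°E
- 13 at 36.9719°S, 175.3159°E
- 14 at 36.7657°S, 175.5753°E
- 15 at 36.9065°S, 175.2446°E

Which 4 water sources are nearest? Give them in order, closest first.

Distances from 36.8952°S, 175.4103°E:
1: √((-0.1516·111.32)² + (0.2572·89.0)²) = √(284.803156 + 523.988725) = 28.4393 km
2: √((-0.1141·111.32)² + (-0.0558·89.0)²) = √(161.330947 + 24.663142) = 13.6380 km
3: √((-0.0532·111.32)² + (-0.0567·89.0)²) = √(35.072737 + 25.465144) = 7.7806 km
4: √((-0.1742·111.32)² + (-0.1401·89.0)²) = √(376.047492 + 155.473467) = 23.0547 km
5: √((0.1402·111.32)² + (-0.1201·89.0)²) = √(243.580447 + 114.252583) = 18.9165 km
6: √((-0.0849·111.32)² + (0.1795·89.0)²) = √(89.322686 + 255.216600) = 18.5618 km
7: √((-0.0642·111.32)² + (0.2256·89.0)²) = √(51.075950 + 403.142147) = 21.3124 km
8: √((-0.2133·111.32)² + (0.1885·89.0)²) = √(563.803940 + 281.450952) = 29.0733 km
9: √((0.1149·111.32)² + (0.1076·89.0)²) = √(163.601188 + 91.707437) = 15.9784 km
10: √((0.2338·111.32)² + (0.0335·89.0)²) = √(677.384740 + 8.889342) = 26.1968 km
11: √((-0.1142·111.32)² + (-0.0702·89.0)²) = √(161.613860 + 39.035005) = 14.1651 km
12: √((-0.0932·111.32)² + (0.2610·89.0)²) = √(107.641123 + 539.586441) = 25.4407 km
13: √((-0.0767·111.32)² + (-0.0944·89.0)²) = √(72.901611 + 70.586883) = 11.9787 km
14: √((0.1295·111.32)² + (0.1650·89.0)²) = √(207.819326 + 215.649225) = 20.5784 km
15: √((-0.0113·111.32)² + (-0.1657·89.0)²) = √(1.582353 + 217.482857) = 14.8009 km
Sorted: 3 (7.7806 km) < 13 (11.9787 km) < 2 (13.6380 km) < 11 (14.1651 km) < 15 (14.8009 km) < 9 (15.9784 km) < …

3, 13, 2, 11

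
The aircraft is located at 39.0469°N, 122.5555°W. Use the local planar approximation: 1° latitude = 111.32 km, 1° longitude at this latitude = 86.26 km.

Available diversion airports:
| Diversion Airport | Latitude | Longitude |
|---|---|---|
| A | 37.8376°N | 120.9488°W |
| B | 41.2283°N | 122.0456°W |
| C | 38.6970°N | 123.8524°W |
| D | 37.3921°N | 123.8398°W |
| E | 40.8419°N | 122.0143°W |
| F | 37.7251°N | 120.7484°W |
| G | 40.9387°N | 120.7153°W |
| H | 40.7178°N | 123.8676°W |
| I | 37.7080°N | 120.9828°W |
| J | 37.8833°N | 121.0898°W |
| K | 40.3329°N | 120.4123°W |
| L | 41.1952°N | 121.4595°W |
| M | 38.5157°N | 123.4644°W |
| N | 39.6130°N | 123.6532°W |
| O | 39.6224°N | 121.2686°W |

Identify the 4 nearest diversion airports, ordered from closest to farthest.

M, N, C, O

Distances from 39.0469°N, 122.5555°W:
A: √((-1.2093·111.32)² + (1.6067·86.26)²) = √(18122.349471 + 19208.280759) = 193.2114 km
B: √((2.1814·111.32)² + (0.5099·86.26)²) = √(58968.083468 + 1934.589969) = 246.7847 km
C: √((-0.3499·111.32)² + (-1.2969·86.26)²) = √(1517.170118 + 12515.029802) = 118.4576 km
D: √((-1.6548·111.32)² + (-1.2843·86.26)²) = √(33934.184735 + 12273.032174) = 214.9586 km
E: √((1.7950·111.32)² + (0.5412·86.26)²) = √(39927.792616 + 2179.387640) = 205.2003 km
F: √((-1.3218·111.32)² + (1.8071·86.26)²) = √(21650.996529 + 24298.713445) = 214.3588 km
G: √((1.8918·111.32)² + (1.8402·86.26)²) = √(44350.328154 + 25197.007216) = 263.7183 km
H: √((1.6709·111.32)² + (-1.3121·86.26)²) = √(34597.706757 + 12810.107628) = 217.7334 km
I: √((-1.3389·111.32)² + (1.5727·86.26)²) = √(22214.813852 + 18403.934596) = 201.5409 km
J: √((-1.1636·111.32)² + (1.4657·86.26)²) = √(16778.526589 + 15984.869068) = 181.0066 km
K: √((1.2860·111.32)² + (2.1432·86.26)²) = √(20494.075533 + 34177.816114) = 233.8202 km
L: √((2.1483·111.32)² + (1.0960·86.26)²) = √(57192.127496 + 8937.993118) = 257.1578 km
M: √((-0.5312·111.32)² + (-0.9089·86.26)²) = √(3496.733450 + 6146.828758) = 98.2016 km
N: √((0.5661·111.32)² + (-1.0977·86.26)²) = √(3971.300085 + 8965.741973) = 113.7411 km
O: √((0.5755·111.32)² + (1.2869·86.26)²) = √(4104.280661 + 12322.774732) = 128.1681 km
Sorted: M (98.2016 km) < N (113.7411 km) < C (118.4576 km) < O (128.1681 km) < J (181.0066 km) < A (193.2114 km) < …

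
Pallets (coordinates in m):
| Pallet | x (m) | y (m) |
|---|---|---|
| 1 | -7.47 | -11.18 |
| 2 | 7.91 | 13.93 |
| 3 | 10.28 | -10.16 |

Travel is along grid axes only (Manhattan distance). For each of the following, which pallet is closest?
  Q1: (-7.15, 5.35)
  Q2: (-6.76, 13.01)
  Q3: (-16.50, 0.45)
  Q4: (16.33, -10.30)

Q1→1; Q2→2; Q3→1; Q4→3

Q1 at (-7.15, 5.35):
  1: 16.85 m
  2: 23.64 m
  3: 32.94 m
  → nearest: 1 (16.85 m)
Q2 at (-6.76, 13.01):
  1: 24.90 m
  2: 15.59 m
  3: 40.21 m
  → nearest: 2 (15.59 m)
Q3 at (-16.50, 0.45):
  1: 20.66 m
  2: 37.89 m
  3: 37.39 m
  → nearest: 1 (20.66 m)
Q4 at (16.33, -10.30):
  1: 24.68 m
  2: 32.65 m
  3: 6.19 m
  → nearest: 3 (6.19 m)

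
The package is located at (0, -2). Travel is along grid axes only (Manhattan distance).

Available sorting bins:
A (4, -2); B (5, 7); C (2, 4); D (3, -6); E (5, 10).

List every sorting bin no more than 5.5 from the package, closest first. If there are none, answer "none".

A

Distances from (0, -2):
A: |4| + |0| = 4 + 0 = 4
B: |5| + |9| = 5 + 9 = 14
C: |2| + |6| = 2 + 6 = 8
D: |3| + |-4| = 3 + 4 = 7
E: |5| + |12| = 5 + 12 = 17
Threshold 5.5: A (4) is within range.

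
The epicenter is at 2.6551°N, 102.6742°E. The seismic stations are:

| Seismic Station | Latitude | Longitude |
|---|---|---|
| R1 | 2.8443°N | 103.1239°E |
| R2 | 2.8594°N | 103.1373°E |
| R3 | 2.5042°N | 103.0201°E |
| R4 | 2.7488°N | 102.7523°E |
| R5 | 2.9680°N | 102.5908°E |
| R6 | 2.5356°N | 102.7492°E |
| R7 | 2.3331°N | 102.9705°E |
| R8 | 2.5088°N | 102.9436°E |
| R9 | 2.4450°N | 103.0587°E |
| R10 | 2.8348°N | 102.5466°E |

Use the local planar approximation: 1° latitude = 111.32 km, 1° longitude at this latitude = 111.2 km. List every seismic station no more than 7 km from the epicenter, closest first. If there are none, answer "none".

Distances from 2.6551°N, 102.6742°E:
R1: 54.2610 km
R2: 56.2951 km
R3: 41.9722 km
R4: 13.5729 km
R5: 36.0455 km
R6: 15.7009 km
R7: 48.6875 km
R8: 34.0980 km
R9: 48.7352 km
R10: 24.5255 km
Threshold 7 km: none within range.

none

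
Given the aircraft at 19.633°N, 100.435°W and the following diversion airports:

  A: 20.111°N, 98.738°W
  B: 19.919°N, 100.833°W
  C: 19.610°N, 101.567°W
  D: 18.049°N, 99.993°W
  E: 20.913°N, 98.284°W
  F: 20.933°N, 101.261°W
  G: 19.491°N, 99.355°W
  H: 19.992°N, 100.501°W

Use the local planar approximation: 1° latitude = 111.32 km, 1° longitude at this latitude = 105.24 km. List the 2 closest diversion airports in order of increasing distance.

H, B

Distances from 19.633°N, 100.435°W:
A: 186.351 km
B: 52.612 km
C: 119.159 km
D: 182.363 km
E: 267.483 km
F: 168.817 km
G: 114.753 km
H: 40.563 km
Sorted: H (40.563 km) < B (52.612 km) < G (114.753 km) < C (119.159 km) < …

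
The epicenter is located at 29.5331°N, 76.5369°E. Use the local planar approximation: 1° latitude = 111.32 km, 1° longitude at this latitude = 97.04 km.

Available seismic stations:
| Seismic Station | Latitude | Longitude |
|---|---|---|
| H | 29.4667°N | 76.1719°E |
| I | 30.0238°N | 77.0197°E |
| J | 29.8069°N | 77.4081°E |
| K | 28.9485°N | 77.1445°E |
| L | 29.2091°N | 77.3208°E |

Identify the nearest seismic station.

Distances from 29.5331°N, 76.5369°E:
H: 36.1827 km
I: 71.9644 km
J: 89.8678 km
K: 87.8155 km
L: 84.1871 km
Minimum: H at 36.1827 km.

H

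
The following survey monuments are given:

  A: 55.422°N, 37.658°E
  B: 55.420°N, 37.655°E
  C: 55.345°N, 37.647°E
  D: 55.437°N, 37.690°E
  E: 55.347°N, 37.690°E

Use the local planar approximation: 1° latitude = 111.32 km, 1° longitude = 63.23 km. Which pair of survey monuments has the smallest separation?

Pairwise distances:
A–B: 0.292 km
A–C: 8.600 km
A–D: 2.623 km
A–E: 8.591 km
B–C: 8.364 km
B–D: 2.912 km
B–E: 8.422 km
C–D: 10.596 km
C–E: 2.728 km
D–E: 10.019 km
Closest pair: A–B at 0.292 km.

A and B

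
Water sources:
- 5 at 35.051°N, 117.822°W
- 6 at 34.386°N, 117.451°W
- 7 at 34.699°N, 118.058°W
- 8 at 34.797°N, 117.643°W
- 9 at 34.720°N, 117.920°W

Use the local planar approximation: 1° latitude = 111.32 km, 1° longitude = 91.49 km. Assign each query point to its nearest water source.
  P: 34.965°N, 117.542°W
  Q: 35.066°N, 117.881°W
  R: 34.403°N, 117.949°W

P→8; Q→5; R→7

P at 34.965°N, 117.542°W:
  5: √((0.086·111.32)² + (-0.280·91.49)²) = √(91.65229 + 656.24094) = 27.348 km
  6: √((-0.579·111.32)² + (0.091·91.49)²) = √(4154.35421 + 69.31545) = 64.990 km
  7: √((-0.266·111.32)² + (-0.516·91.49)²) = √(876.81843 + 2228.67457) = 55.727 km
  8: √((-0.168·111.32)² + (-0.101·91.49)²) = √(349.75583 + 85.38666) = 20.860 km
  9: √((-0.245·111.32)² + (-0.378·91.49)²) = √(743.83835 + 1195.99911) = 44.044 km
  → nearest: 8 (20.860 km)
Q at 35.066°N, 117.881°W:
  5: √((-0.015·111.32)² + (0.059·91.49)²) = √(2.78823 + 29.13743) = 5.650 km
  6: √((-0.680·111.32)² + (0.430·91.49)²) = √(5730.12665 + 1547.69068) = 85.310 km
  7: √((-0.367·111.32)² + (-0.177·91.49)²) = √(1669.08527 + 262.23689) = 43.947 km
  8: √((-0.269·111.32)² + (0.238·91.49)²) = √(896.70782 + 474.13408) = 37.025 km
  9: √((-0.346·111.32)² + (-0.039·91.49)²) = √(1483.53772 + 12.73141) = 38.682 km
  → nearest: 5 (5.650 km)
R at 34.403°N, 117.949°W:
  5: √((0.648·111.32)² + (0.127·91.49)²) = √(5203.51016 + 135.00651) = 73.065 km
  6: √((-0.017·111.32)² + (0.498·91.49)²) = √(3.58133 + 2075.89767) = 45.601 km
  7: √((0.296·111.32)² + (-0.109·91.49)²) = √(1085.74995 + 99.44896) = 34.427 km
  8: √((0.394·111.32)² + (0.306·91.49)²) = √(1923.70662 + 783.77266) = 52.033 km
  9: √((0.317·111.32)² + (0.029·91.49)²) = √(1245.27400 + 7.03952) = 35.388 km
  → nearest: 7 (34.427 km)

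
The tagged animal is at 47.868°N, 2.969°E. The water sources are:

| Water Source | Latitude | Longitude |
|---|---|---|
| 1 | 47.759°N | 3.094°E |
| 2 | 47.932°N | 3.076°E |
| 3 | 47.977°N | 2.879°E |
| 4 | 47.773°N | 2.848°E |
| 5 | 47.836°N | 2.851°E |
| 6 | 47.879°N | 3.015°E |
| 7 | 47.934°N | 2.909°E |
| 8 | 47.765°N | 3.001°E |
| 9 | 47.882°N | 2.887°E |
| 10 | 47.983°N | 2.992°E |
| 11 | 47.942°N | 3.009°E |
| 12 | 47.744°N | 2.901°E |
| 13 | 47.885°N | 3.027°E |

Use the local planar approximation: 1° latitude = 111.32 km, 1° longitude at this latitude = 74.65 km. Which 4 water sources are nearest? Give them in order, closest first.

6, 13, 9, 7

Distances from 47.868°N, 2.969°E:
1: √((-0.109·111.32)² + (0.125·74.65)²) = √(147.23104 + 87.07223) = 15.307 km
2: √((0.064·111.32)² + (0.107·74.65)²) = √(50.75822 + 63.80096) = 10.703 km
3: √((0.109·111.32)² + (-0.090·74.65)²) = √(147.23104 + 45.13824) = 13.870 km
4: √((-0.095·111.32)² + (-0.121·74.65)²) = √(111.83909 + 81.58877) = 13.908 km
5: √((-0.032·111.32)² + (-0.118·74.65)²) = √(12.68955 + 77.59320) = 9.502 km
6: √((0.011·111.32)² + (0.046·74.65)²) = √(1.49945 + 11.79167) = 3.646 km
7: √((0.066·111.32)² + (-0.060·74.65)²) = √(53.98017 + 20.06144) = 8.605 km
8: √((-0.103·111.32)² + (0.032·74.65)²) = √(131.46824 + 5.70637) = 11.712 km
9: √((0.014·111.32)² + (-0.082·74.65)²) = √(2.42886 + 37.47031) = 6.317 km
10: √((0.115·111.32)² + (0.023·74.65)²) = √(163.88608 + 2.94792) = 12.916 km
11: √((0.074·111.32)² + (0.040·74.65)²) = √(67.85937 + 8.91620) = 8.762 km
12: √((-0.124·111.32)² + (-0.068·74.65)²) = √(190.54158 + 25.76781) = 14.707 km
13: √((0.017·111.32)² + (0.058·74.65)²) = √(3.58133 + 18.74630) = 4.725 km
Sorted: 6 (3.646 km) < 13 (4.725 km) < 9 (6.317 km) < 7 (8.605 km) < 11 (8.762 km) < 5 (9.502 km) < …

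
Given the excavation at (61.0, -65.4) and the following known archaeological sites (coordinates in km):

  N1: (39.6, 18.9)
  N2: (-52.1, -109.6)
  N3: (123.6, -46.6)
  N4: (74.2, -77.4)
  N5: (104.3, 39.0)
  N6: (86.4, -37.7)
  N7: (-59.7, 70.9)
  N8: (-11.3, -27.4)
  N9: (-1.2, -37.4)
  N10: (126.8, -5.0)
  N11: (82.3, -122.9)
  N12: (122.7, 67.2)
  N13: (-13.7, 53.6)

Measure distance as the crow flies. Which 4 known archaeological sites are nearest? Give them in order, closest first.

N4, N6, N11, N3

Distances from (61.0, -65.4):
N1: √((-21.4)² + (84.3)²) = √(457.960 + 7106.490) = 87.0 km
N2: √((-113.1)² + (-44.2)²) = √(12791.610 + 1953.640) = 121.4 km
N3: √((62.6)² + (18.8)²) = √(3918.760 + 353.440) = 65.4 km
N4: √((13.2)² + (-12.0)²) = √(174.240 + 144.000) = 17.8 km
N5: √((43.3)² + (104.4)²) = √(1874.890 + 10899.360) = 113.0 km
N6: √((25.4)² + (27.7)²) = √(645.160 + 767.290) = 37.6 km
N7: √((-120.7)² + (136.3)²) = √(14568.490 + 18577.690) = 182.1 km
N8: √((-72.3)² + (38.0)²) = √(5227.290 + 1444.000) = 81.7 km
N9: √((-62.2)² + (28.0)²) = √(3868.840 + 784.000) = 68.2 km
N10: √((65.8)² + (60.4)²) = √(4329.640 + 3648.160) = 89.3 km
N11: √((21.3)² + (-57.5)²) = √(453.690 + 3306.250) = 61.3 km
N12: √((61.7)² + (132.6)²) = √(3806.890 + 17582.760) = 146.3 km
N13: √((-74.7)² + (119.0)²) = √(5580.090 + 14161.000) = 140.5 km
Sorted: N4 (17.8 km) < N6 (37.6 km) < N11 (61.3 km) < N3 (65.4 km) < N9 (68.2 km) < N8 (81.7 km) < …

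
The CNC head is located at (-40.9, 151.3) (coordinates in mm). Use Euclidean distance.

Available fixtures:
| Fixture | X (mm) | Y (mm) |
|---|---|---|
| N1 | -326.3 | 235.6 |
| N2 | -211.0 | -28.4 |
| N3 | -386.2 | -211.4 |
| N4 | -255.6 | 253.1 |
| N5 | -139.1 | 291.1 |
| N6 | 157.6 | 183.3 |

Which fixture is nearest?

Distances from (-40.9, 151.3):
N1: √((-285.4)² + (84.3)²) = √(81453.160 + 7106.490) = 297.6 mm
N2: √((-170.1)² + (-179.7)²) = √(28934.010 + 32292.090) = 247.4 mm
N3: √((-345.3)² + (-362.7)²) = √(119232.090 + 131551.290) = 500.8 mm
N4: √((-214.7)² + (101.8)²) = √(46096.090 + 10363.240) = 237.6 mm
N5: √((-98.2)² + (139.8)²) = √(9643.240 + 19544.040) = 170.8 mm
N6: √((198.5)² + (32.0)²) = √(39402.250 + 1024.000) = 201.1 mm
Minimum: N5 at 170.8 mm.

N5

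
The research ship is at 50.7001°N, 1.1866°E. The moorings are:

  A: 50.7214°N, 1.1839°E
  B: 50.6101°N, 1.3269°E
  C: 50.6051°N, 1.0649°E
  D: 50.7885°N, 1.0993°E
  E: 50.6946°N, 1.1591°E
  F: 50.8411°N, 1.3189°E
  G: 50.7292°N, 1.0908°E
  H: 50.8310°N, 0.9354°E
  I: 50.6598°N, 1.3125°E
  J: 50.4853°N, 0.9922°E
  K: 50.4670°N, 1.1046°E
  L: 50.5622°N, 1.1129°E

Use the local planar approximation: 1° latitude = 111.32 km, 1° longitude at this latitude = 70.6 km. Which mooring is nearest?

Distances from 50.7001°N, 1.1866°E:
A: √((0.0213·111.32)² + (-0.0027·70.6)²) = √(5.622191 + 0.036336) = 2.3788 km
B: √((-0.0900·111.32)² + (0.1403·70.6)²) = √(100.376353 + 98.112591) = 14.0886 km
C: √((-0.0950·111.32)² + (-0.1217·70.6)²) = √(111.839085 + 73.822808) = 13.6258 km
D: √((0.0884·111.32)² + (-0.0873·70.6)²) = √(96.839140 + 37.987253) = 11.6115 km
E: √((-0.0055·111.32)² + (-0.0275·70.6)²) = √(0.374862 + 3.769422) = 2.0358 km
F: √((0.1410·111.32)² + (0.1323·70.6)²) = √(246.368183 + 87.242699) = 18.2650 km
G: √((0.0291·111.32)² + (-0.0958·70.6)²) = √(10.493790 + 45.744662) = 7.4992 km
H: √((0.1309·111.32)² + (-0.2512·70.6)²) = √(212.337006 + 314.520293) = 22.9534 km
I: √((-0.0403·111.32)² + (0.1259·70.6)²) = √(20.125955 + 79.006143) = 9.9565 km
J: √((-0.2148·111.32)² + (-0.1944·70.6)²) = √(571.761554 + 188.365743) = 27.5704 km
K: √((-0.2331·111.32)² + (-0.0820·70.6)²) = √(673.334617 + 33.514837) = 26.5866 km
L: √((-0.1379·111.32)² + (-0.0737·70.6)²) = √(235.654061 + 27.073498) = 16.2089 km
Minimum: E at 2.0358 km.

E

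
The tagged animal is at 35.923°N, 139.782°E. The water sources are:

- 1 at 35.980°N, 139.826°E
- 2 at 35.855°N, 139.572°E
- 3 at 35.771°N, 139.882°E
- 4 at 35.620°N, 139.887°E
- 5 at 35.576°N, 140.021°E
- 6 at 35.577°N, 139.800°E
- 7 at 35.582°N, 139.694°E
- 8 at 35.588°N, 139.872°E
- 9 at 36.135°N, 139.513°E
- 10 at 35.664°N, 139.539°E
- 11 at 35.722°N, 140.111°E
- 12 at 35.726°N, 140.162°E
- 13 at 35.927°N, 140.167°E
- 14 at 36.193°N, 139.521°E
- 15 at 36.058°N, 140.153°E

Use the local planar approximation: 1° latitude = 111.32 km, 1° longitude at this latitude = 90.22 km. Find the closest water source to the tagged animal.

1

Distances from 35.923°N, 139.782°E:
1: √((0.057·111.32)² + (0.044·90.22)²) = √(40.26207 + 15.75836) = 7.485 km
2: √((-0.068·111.32)² + (-0.210·90.22)²) = √(57.30127 + 358.95849) = 20.402 km
3: √((-0.152·111.32)² + (0.100·90.22)²) = √(286.30806 + 81.39648) = 19.176 km
4: √((-0.303·111.32)² + (0.105·90.22)²) = √(1137.71020 + 89.73962) = 35.035 km
5: √((-0.347·111.32)² + (0.239·90.22)²) = √(1492.12547 + 464.94486) = 44.239 km
6: √((-0.346·111.32)² + (0.018·90.22)²) = √(1483.53772 + 2.63725) = 38.551 km
7: √((-0.341·111.32)² + (-0.088·90.22)²) = √(1440.97071 + 63.03344) = 38.781 km
8: √((-0.335·111.32)² + (0.090·90.22)²) = √(1390.70818 + 65.93115) = 38.166 km
9: √((0.212·111.32)² + (-0.269·90.22)²) = √(556.95245 + 588.99310) = 33.852 km
10: √((-0.259·111.32)² + (-0.243·90.22)²) = √(831.27730 + 480.63810) = 36.220 km
11: √((-0.201·111.32)² + (0.329·90.22)²) = √(500.65495 + 881.04368) = 37.171 km
12: √((-0.197·111.32)² + (0.380·90.22)²) = √(480.92665 + 1175.36523) = 40.698 km
13: √((0.004·111.32)² + (0.385·90.22)²) = √(0.19827 + 1206.49938) = 34.738 km
14: √((0.270·111.32)² + (-0.261·90.22)²) = √(903.38718 + 554.48099) = 38.182 km
15: √((0.135·111.32)² + (0.371·90.22)²) = √(225.84680 + 1120.34935) = 36.691 km
Minimum: 1 at 7.485 km.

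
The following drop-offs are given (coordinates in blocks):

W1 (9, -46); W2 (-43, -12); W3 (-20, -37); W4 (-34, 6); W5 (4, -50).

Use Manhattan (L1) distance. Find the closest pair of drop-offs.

W1 and W5

Pairwise distances:
W1–W5: |-5| + |-4| = 5 + 4 = 9 blocks
W2–W4: |9| + |18| = 9 + 18 = 27 blocks
W3–W5: |24| + |-13| = 24 + 13 = 37 blocks
W1–W3: |-29| + |9| = 29 + 9 = 38 blocks
W2–W3: |23| + |-25| = 23 + 25 = 48 blocks
W3–W4: |-14| + |43| = 14 + 43 = 57 blocks
W2–W5: |47| + |-38| = 47 + 38 = 85 blocks
W1–W2: |-52| + |34| = 52 + 34 = 86 blocks
W4–W5: |38| + |-56| = 38 + 56 = 94 blocks
W1–W4: |-43| + |52| = 43 + 52 = 95 blocks
Closest pair: W1–W5 at 9 blocks.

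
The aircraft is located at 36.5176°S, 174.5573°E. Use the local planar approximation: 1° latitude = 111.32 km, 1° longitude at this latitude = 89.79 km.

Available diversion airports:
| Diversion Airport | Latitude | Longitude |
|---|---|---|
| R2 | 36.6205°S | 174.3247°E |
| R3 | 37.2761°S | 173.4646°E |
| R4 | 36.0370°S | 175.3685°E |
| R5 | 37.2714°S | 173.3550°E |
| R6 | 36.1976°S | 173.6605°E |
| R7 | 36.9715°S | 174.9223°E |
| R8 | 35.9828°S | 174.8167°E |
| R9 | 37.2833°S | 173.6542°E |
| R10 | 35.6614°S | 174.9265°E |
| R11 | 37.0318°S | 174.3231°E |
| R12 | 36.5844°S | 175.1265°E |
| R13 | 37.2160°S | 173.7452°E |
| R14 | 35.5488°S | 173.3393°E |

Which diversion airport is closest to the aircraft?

Distances from 36.5176°S, 174.5573°E:
R2: √((-0.1029·111.32)² + (-0.2326·89.79)²) = √(131.213085 + 436.189658) = 23.8202 km
R3: √((-0.7585·111.32)² + (-1.0927·89.79)²) = √(7129.475248 + 9626.265358) = 129.4440 km
R4: √((0.4806·111.32)² + (0.8112·89.79)²) = √(2862.291944 + 5305.322966) = 90.3749 km
R5: √((-0.7538·111.32)² + (-1.2023·89.79)²) = √(7041.394254 + 11654.177741) = 136.7318 km
R6: √((0.3200·111.32)² + (-0.8968·89.79)²) = √(1268.955382 + 6484.061752) = 88.0512 km
R7: √((-0.4539·111.32)² + (0.3650·89.79)²) = √(2553.093740 + 1074.092470) = 60.2261 km
R8: √((0.5348·111.32)² + (0.2594·89.79)²) = √(3544.289536 + 542.495183) = 63.9280 km
R9: √((-0.7657·111.32)² + (-0.9031·89.79)²) = √(7265.469593 + 6575.482521) = 117.6476 km
R10: √((0.8562·111.32)² + (0.3692·89.79)²) = √(9084.412419 + 1098.953529) = 100.9127 km
R11: √((-0.5142·111.32)² + (-0.2342·89.79)²) = √(3276.502774 + 442.211186) = 60.9813 km
R12: √((-0.0668·111.32)² + (0.5692·89.79)²) = √(55.296714 + 2612.075501) = 51.6466 km
R13: √((-0.6984·111.32)² + (-0.8121·89.79)²) = √(6044.423101 + 5317.101663) = 106.5905 km
R14: √((0.9688·111.32)² + (-1.2180·89.79)²) = √(11630.935721 + 11960.532616) = 153.5951 km
Minimum: R2 at 23.8202 km.

R2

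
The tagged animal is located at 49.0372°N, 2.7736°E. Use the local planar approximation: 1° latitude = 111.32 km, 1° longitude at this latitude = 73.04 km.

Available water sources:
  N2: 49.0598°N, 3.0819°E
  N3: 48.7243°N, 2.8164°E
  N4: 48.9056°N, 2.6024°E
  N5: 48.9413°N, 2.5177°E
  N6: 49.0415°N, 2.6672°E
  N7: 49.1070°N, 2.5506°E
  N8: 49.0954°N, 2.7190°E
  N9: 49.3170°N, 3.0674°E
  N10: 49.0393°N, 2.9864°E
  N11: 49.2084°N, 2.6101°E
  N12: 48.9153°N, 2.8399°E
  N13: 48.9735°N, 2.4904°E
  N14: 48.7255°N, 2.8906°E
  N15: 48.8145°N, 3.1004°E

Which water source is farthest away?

Distances from 49.0372°N, 2.7736°E:
N2: √((0.0226·111.32)² + (0.3083·73.04)²) = √(6.329411 + 507.070772) = 22.6583 km
N3: √((-0.3129·111.32)² + (0.0428·73.04)²) = √(1213.270175 + 9.772576) = 34.9720 km
N4: √((-0.1316·111.32)² + (-0.1712·73.04)²) = √(214.614062 + 156.361220) = 19.2607 km
N5: √((-0.0959·111.32)² + (-0.2559·73.04)²) = √(113.968179 + 349.351089) = 21.5249 km
N6: √((0.0043·111.32)² + (-0.1064·73.04)²) = √(0.229131 + 60.395528) = 7.7862 km
N7: √((0.0698·111.32)² + (-0.2230·73.04)²) = √(60.375013 + 265.296338) = 18.0464 km
N8: √((0.0582·111.32)² + (-0.0546·73.04)²) = √(41.975160 + 15.904016) = 7.6078 km
N9: √((0.2798·111.32)² + (0.2938·73.04)²) = √(970.156540 + 460.495205) = 37.8240 km
N10: √((0.0021·111.32)² + (0.2128·73.04)²) = √(0.054649 + 241.582113) = 15.5447 km
N11: √((0.1712·111.32)² + (-0.1635·73.04)²) = √(363.206754 + 142.612319) = 22.4904 km
N12: √((-0.1219·111.32)² + (0.0663·73.04)²) = √(184.142403 + 23.450310) = 14.4081 km
N13: √((-0.0637·111.32)² + (-0.2832·73.04)²) = √(50.283472 + 427.866246) = 21.8666 km
N14: √((-0.3117·111.32)² + (0.1170·73.04)²) = √(1203.982016 + 73.028647) = 35.7353 km
N15: √((-0.2227·111.32)² + (0.3268·73.04)²) = √(614.591896 + 569.751694) = 34.4143 km
Maximum: N9 at 37.8240 km.

N9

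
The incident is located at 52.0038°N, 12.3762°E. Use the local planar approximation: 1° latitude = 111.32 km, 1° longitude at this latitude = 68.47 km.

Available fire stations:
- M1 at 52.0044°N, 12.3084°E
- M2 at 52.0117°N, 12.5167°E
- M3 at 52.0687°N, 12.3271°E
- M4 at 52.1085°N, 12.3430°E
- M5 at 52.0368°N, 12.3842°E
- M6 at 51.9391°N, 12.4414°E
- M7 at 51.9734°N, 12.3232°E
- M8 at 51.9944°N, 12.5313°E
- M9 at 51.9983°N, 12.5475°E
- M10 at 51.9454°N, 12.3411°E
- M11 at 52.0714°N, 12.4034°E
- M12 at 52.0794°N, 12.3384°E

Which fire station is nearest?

Distances from 52.0038°N, 12.3762°E:
M1: 4.6427 km
M2: 9.6601 km
M3: 7.9686 km
M4: 11.8748 km
M5: 3.7142 km
M6: 8.4737 km
M7: 4.9620 km
M8: 10.6711 km
M9: 11.7449 km
M10: 6.9311 km
M11: 7.7523 km
M12: 8.8048 km
Minimum: M5 at 3.7142 km.

M5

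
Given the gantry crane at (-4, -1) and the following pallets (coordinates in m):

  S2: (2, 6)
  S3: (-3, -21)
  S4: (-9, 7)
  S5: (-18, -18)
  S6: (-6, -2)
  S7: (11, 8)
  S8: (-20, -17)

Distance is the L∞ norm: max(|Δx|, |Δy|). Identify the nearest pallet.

S6

Distances from (-4, -1):
S2: 7 m
S3: 20 m
S4: 8 m
S5: 17 m
S6: 2 m
S7: 15 m
S8: 16 m
Minimum: S6 at 2 m.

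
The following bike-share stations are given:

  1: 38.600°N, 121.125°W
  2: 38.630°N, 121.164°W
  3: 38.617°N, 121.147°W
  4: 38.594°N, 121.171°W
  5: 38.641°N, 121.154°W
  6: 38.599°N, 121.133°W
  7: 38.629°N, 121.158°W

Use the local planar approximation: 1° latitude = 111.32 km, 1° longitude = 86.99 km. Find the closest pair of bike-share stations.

2 and 7

Pairwise distances:
2–7: 0.5337 km
1–6: 0.7048 km
5–7: 1.3804 km
2–5: 1.5021 km
3–7: 1.6432 km
2–3: 2.0691 km
3–6: 2.3448 km
1–3: 2.6914 km
3–5: 2.7402 km
3–4: 3.3037 km
4–6: 3.3522 km
6–7: 3.9853 km
2–4: 4.0535 km
1–4: 4.0569 km
4–7: 4.0570 km
1–7: 4.3200 km
2–6: 4.3796 km
1–2: 4.7605 km
5–6: 5.0197 km
1–5: 5.2149 km
4–5: 5.4370 km
Closest pair: 2–7 at 0.5337 km.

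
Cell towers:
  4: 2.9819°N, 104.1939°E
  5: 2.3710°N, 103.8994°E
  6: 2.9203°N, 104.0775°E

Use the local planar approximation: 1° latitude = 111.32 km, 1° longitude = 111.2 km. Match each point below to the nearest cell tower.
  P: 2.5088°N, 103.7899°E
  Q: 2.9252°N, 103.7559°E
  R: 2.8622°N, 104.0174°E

P at 2.5088°N, 103.7899°E:
  4: √((0.4731·111.32)² + (0.4040·111.2)²) = √(2773.654048 + 2018.237655) = 69.2235 km
  5: √((-0.1378·111.32)² + (0.1095·111.2)²) = √(235.312409 + 148.264717) = 19.5851 km
  6: √((0.4115·111.32)² + (0.2876·111.2)²) = √(2098.389355 + 1022.792036) = 55.8675 km
  → nearest: 5 (19.5851 km)
Q at 2.9252°N, 103.7559°E:
  4: √((0.0567·111.32)² + (0.4380·111.2)²) = √(39.839375 + 2372.235471) = 49.1129 km
  5: √((-0.5542·111.32)² + (0.1435·111.2)²) = √(3806.093371 + 254.632232) = 63.7238 km
  6: √((-0.0049·111.32)² + (0.3216·111.2)²) = √(0.297535 + 1278.914922) = 35.7661 km
  → nearest: 6 (35.7661 km)
R at 2.8622°N, 104.0174°E:
  4: √((0.1197·111.32)² + (0.1765·111.2)²) = √(177.555732 + 385.211278) = 23.7227 km
  5: √((-0.4912·111.32)² + (-0.1180·111.2)²) = √(2989.944394 + 172.176387) = 56.2327 km
  6: √((0.0581·111.32)² + (0.0601·111.2)²) = √(41.831040 + 44.664093) = 9.3003 km
  → nearest: 6 (9.3003 km)

P→5; Q→6; R→6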